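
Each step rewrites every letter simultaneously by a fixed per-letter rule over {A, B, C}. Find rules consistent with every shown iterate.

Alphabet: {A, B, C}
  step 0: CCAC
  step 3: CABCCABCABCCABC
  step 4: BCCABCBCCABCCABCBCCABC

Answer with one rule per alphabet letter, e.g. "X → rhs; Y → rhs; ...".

  step 3 ⇒ step 4: CABCCABCABCCABC ⇒ BC·C·A·BC·BC·C·A·BC·C·A·BC·BC·C·A·BC
    A ↦ C
    B ↦ A
    C ↦ BC

A->C, B->A, C->BC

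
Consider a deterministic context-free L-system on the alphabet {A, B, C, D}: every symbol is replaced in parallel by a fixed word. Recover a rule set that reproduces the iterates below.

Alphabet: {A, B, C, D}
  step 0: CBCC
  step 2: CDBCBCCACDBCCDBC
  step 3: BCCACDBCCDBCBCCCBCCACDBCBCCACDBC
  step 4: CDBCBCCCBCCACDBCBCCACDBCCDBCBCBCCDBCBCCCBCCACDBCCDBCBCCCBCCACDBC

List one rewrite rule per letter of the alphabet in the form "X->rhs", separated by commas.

A->CC, B->CD, C->BC, D->CA

  step 3 ⇒ step 4: BCCACDBCCDBCBCCCBCCACDBCBCCACDBC ⇒ CD·BC·BC·CC·BC·CA·CD·BC·BC·CA·CD·BC·CD·BC·BC·BC·CD·BC·BC·CC·BC·CA·CD·BC·CD·BC·BC·CC·BC·CA·CD·BC
    A ↦ CC
    B ↦ CD
    C ↦ BC
    D ↦ CA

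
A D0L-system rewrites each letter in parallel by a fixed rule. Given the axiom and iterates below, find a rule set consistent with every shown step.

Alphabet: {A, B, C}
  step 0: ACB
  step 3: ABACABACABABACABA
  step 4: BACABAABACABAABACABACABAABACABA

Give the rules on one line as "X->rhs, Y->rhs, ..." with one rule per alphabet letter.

A->BA, B->CA, C->A

  step 3 ⇒ step 4: ABACABACABABACABA ⇒ BA·CA·BA·A·BA·CA·BA·A·BA·CA·BA·CA·BA·A·BA·CA·BA
    A ↦ BA
    B ↦ CA
    C ↦ A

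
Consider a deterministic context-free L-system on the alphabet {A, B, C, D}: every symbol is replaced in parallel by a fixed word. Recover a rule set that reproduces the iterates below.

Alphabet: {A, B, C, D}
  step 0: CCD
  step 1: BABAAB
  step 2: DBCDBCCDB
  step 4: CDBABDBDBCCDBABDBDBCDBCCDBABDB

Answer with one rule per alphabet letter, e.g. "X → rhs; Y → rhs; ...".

A->C, B->DB, C->BA, D->AB

  step 1 ⇒ step 2: BABAAB ⇒ DB·C·DB·C·C·DB
    A ↦ C
    B ↦ DB
  step 0 ⇒ step 1: CCD ⇒ BA·BA·AB
    C ↦ BA
  step 0 ⇒ step 1: CCD ⇒ BA·BA·AB
    D ↦ AB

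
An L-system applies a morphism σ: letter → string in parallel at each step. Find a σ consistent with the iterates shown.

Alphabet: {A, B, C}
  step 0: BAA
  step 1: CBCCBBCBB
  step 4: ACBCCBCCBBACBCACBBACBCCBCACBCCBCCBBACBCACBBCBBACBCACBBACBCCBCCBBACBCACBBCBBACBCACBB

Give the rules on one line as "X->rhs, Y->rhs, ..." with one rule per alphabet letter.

A->CBB, B->CBC, C->A

  step 0 ⇒ step 1: BAA ⇒ CBC·CBB·CBB
    A ↦ CBB
    B ↦ CBC
    C ↦ A  (constrained at step 1)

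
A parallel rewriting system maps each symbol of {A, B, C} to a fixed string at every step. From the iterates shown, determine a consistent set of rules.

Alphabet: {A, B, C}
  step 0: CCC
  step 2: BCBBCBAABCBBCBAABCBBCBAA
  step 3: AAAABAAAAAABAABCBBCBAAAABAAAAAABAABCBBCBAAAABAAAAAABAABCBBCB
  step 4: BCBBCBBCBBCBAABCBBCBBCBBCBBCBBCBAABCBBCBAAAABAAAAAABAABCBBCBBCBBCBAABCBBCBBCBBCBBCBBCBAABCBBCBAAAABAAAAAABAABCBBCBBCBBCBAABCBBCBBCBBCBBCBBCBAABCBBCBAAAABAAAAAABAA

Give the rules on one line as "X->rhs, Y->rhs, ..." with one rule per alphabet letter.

A->BCB, B->AA, C->AAB

  step 3 ⇒ step 4: AAAABAAAAAABAABCBBCBAAAABAAAAAABAABCBBCBAAAABAAAAAABAABCBBCB ⇒ BCB·BCB·BCB·BCB·AA·BCB·BCB·BCB·BCB·BCB·BCB·AA·BCB·BCB·AA·AAB·AA·AA·AAB·AA·BCB·BCB·BCB·BCB·AA·BCB·BCB·BCB·BCB·BCB·BCB·AA·BCB·BCB·AA·AAB·AA·AA·AAB·AA·BCB·BCB·BCB·BCB·AA·BCB·BCB·BCB·BCB·BCB·BCB·AA·BCB·BCB·AA·AAB·AA·AA·AAB·AA
    A ↦ BCB
    B ↦ AA
    C ↦ AAB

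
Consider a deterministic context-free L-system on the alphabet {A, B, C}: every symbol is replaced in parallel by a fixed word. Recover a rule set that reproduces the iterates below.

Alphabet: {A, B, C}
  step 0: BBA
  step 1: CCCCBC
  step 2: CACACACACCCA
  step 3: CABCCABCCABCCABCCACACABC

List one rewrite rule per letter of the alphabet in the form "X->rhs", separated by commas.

  step 2 ⇒ step 3: CACACACACCCA ⇒ CA·BC·CA·BC·CA·BC·CA·BC·CA·CA·CA·BC
    A ↦ BC
    C ↦ CA
  step 0 ⇒ step 1: BBA ⇒ CC·CC·BC
    B ↦ CC

A->BC, B->CC, C->CA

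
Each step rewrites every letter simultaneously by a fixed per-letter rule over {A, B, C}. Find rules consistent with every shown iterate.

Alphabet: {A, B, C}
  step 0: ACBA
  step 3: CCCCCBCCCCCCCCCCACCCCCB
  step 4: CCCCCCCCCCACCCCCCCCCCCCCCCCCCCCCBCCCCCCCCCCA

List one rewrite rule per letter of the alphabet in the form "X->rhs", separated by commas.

A->CB, B->A, C->CC

  step 3 ⇒ step 4: CCCCCBCCCCCCCCCCACCCCCB ⇒ CC·CC·CC·CC·CC·A·CC·CC·CC·CC·CC·CC·CC·CC·CC·CC·CB·CC·CC·CC·CC·CC·A
    A ↦ CB
    B ↦ A
    C ↦ CC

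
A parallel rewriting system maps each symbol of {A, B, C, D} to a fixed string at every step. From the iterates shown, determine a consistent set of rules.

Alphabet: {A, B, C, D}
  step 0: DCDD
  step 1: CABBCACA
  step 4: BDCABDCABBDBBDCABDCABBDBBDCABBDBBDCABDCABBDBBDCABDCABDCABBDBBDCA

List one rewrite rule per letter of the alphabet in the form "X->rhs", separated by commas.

A->DB, B->BD, C->BB, D->CA

  step 0 ⇒ step 1: DCDD ⇒ CA·BB·CA·CA
    C ↦ BB
    D ↦ CA
    A ↦ DB  (constrained at step 1)
    B ↦ BD  (constrained at step 1)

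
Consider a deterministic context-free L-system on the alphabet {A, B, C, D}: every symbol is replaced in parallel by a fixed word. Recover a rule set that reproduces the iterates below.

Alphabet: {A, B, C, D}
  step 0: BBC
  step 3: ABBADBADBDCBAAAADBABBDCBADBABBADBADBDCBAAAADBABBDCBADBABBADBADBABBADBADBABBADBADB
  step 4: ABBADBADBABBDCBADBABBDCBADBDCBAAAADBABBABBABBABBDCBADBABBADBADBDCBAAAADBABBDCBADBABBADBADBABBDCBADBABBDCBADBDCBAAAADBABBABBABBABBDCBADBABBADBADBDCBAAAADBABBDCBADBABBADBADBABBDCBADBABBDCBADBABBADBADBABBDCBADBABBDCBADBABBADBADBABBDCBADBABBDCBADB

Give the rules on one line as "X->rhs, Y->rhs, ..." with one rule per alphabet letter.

A->ABB, B->ADB, C->AAA, D->DCB

  step 3 ⇒ step 4: ABBADBADBDCBAAAADBABBDCBADBABBADBADBDCBAAAADBABBDCBADBABBADBADBABBADBADBABBADBADB ⇒ ABB·ADB·ADB·ABB·DCB·ADB·ABB·DCB·ADB·DCB·AAA·ADB·ABB·ABB·ABB·ABB·DCB·ADB·ABB·ADB·ADB·DCB·AAA·ADB·ABB·DCB·ADB·ABB·ADB·ADB·ABB·DCB·ADB·ABB·DCB·ADB·DCB·AAA·ADB·ABB·ABB·ABB·ABB·DCB·ADB·ABB·ADB·ADB·DCB·AAA·ADB·ABB·DCB·ADB·ABB·ADB·ADB·ABB·DCB·ADB·ABB·DCB·ADB·ABB·ADB·ADB·ABB·DCB·ADB·ABB·DCB·ADB·ABB·ADB·ADB·ABB·DCB·ADB·ABB·DCB·ADB
    A ↦ ABB
    B ↦ ADB
    C ↦ AAA
    D ↦ DCB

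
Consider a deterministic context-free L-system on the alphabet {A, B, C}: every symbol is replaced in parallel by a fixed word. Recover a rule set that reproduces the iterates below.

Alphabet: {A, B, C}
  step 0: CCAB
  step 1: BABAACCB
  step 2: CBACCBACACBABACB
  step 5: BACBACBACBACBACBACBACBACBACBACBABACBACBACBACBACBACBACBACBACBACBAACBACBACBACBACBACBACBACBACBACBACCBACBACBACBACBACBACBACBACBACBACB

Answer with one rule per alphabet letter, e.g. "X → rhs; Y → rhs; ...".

A->AC, B->CB, C->BA

  step 1 ⇒ step 2: BABAACCB ⇒ CB·AC·CB·AC·AC·BA·BA·CB
    A ↦ AC
    B ↦ CB
    C ↦ BA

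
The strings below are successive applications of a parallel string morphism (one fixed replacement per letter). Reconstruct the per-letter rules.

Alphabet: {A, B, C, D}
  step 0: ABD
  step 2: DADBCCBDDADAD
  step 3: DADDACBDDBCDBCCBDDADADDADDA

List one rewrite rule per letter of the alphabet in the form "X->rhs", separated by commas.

  step 2 ⇒ step 3: DADBCCBDDADAD ⇒ DA·D·DA·CBD·DBC·DBC·CBD·DA·DA·D·DA·D·DA
    A ↦ D
    B ↦ CBD
    C ↦ DBC
    D ↦ DA

A->D, B->CBD, C->DBC, D->DA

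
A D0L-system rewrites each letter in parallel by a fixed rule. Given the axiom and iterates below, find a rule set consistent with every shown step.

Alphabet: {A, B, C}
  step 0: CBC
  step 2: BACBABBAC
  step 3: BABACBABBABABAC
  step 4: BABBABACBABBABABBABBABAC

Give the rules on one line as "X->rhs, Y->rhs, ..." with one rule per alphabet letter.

  step 3 ⇒ step 4: BABACBABBABABAC ⇒ BA·B·BA·B·AC·BA·B·BA·BA·B·BA·B·BA·B·AC
    A ↦ B
    B ↦ BA
    C ↦ AC

A->B, B->BA, C->AC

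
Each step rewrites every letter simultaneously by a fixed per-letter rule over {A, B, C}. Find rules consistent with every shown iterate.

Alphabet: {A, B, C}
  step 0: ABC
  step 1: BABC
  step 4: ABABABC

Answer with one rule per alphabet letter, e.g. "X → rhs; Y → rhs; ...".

  step 0 ⇒ step 1: ABC ⇒ B·A·BC
    A ↦ B
    B ↦ A
    C ↦ BC

A->B, B->A, C->BC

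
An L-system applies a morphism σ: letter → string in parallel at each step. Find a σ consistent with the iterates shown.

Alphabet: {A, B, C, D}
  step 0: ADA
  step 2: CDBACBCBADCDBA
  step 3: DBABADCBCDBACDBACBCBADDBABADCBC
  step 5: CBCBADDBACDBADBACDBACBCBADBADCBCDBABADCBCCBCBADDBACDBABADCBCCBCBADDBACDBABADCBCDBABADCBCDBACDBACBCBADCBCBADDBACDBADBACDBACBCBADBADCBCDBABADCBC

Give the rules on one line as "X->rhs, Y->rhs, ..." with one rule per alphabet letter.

A->BC, B->C, C->DBA, D->BAD

  step 2 ⇒ step 3: CDBACBCBADCDBA ⇒ DBA·BAD·C·BC·DBA·C·DBA·C·BC·BAD·DBA·BAD·C·BC
    A ↦ BC
    B ↦ C
    C ↦ DBA
    D ↦ BAD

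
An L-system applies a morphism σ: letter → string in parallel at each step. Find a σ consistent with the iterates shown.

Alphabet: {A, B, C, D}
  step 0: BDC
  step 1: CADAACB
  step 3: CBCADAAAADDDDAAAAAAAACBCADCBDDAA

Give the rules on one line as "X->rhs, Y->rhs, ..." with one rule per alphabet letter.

A->DD, B->CAD, C->CB, D->AA

  step 0 ⇒ step 1: BDC ⇒ CAD·AA·CB
    B ↦ CAD
    C ↦ CB
    D ↦ AA
    A ↦ DD  (constrained at step 1)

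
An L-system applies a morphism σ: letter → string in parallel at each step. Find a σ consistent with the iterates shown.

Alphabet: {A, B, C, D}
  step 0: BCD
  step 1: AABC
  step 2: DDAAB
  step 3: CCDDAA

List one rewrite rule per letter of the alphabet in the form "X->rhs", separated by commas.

A->D, B->AA, C->B, D->C

  step 2 ⇒ step 3: DDAAB ⇒ C·C·D·D·AA
    A ↦ D
    B ↦ AA
    D ↦ C
  step 0 ⇒ step 1: BCD ⇒ AA·B·C
    C ↦ B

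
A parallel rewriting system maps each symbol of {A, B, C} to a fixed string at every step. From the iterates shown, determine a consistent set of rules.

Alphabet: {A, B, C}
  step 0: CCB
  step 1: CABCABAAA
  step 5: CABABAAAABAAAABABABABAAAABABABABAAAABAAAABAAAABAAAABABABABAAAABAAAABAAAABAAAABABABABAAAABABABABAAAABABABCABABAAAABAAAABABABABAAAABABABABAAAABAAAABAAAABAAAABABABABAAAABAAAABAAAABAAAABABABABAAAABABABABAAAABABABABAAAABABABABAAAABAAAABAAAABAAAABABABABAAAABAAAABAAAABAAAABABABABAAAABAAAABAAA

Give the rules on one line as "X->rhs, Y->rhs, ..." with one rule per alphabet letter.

A->AB, B->AAA, C->CAB

  step 0 ⇒ step 1: CCB ⇒ CAB·CAB·AAA
    B ↦ AAA
    C ↦ CAB
    A ↦ AB  (constrained at step 1)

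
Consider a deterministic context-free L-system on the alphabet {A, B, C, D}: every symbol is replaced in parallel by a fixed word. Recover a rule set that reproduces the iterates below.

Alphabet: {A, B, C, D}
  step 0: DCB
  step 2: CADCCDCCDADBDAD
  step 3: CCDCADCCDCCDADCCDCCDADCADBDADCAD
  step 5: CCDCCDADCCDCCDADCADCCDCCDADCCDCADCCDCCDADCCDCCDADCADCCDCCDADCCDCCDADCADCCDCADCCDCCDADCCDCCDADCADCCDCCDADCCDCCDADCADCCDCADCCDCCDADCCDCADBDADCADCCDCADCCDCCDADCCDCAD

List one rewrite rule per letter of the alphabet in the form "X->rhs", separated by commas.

A->C, B->BD, C->CCD, D->AD

  step 2 ⇒ step 3: CADCCDCCDADBDAD ⇒ CCD·C·AD·CCD·CCD·AD·CCD·CCD·AD·C·AD·BD·AD·C·AD
    A ↦ C
    B ↦ BD
    C ↦ CCD
    D ↦ AD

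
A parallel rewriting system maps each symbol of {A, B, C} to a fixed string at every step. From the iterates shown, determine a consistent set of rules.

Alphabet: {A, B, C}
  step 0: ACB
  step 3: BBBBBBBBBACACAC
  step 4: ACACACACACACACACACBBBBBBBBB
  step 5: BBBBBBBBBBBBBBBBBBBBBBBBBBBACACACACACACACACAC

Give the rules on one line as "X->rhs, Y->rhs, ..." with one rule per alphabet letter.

  step 4 ⇒ step 5: ACACACACACACACACACBBBBBBBBB ⇒ BB·B·BB·B·BB·B·BB·B·BB·B·BB·B·BB·B·BB·B·BB·B·AC·AC·AC·AC·AC·AC·AC·AC·AC
    A ↦ BB
    B ↦ AC
    C ↦ B

A->BB, B->AC, C->B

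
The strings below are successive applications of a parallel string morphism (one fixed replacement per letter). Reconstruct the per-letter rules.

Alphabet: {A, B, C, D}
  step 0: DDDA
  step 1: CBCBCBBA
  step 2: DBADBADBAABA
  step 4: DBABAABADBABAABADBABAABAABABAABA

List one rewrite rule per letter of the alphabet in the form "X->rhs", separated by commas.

  step 1 ⇒ step 2: CBCBCBBA ⇒ DB·A·DB·A·DB·A·A·BA
    A ↦ BA
    B ↦ A
    C ↦ DB
  step 0 ⇒ step 1: DDDA ⇒ CB·CB·CB·BA
    D ↦ CB

A->BA, B->A, C->DB, D->CB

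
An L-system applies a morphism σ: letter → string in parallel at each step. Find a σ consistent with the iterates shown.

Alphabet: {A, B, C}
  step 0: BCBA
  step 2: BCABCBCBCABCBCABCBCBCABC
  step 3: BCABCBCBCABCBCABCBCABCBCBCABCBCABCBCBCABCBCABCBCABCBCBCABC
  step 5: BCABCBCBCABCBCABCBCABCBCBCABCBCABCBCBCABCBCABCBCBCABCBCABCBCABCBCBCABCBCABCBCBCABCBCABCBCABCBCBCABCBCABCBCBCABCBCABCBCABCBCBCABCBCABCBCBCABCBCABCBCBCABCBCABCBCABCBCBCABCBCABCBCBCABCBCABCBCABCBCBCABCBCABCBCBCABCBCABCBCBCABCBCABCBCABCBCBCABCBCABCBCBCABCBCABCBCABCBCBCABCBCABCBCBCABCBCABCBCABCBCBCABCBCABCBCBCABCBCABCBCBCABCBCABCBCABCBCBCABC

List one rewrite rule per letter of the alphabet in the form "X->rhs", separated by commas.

  step 2 ⇒ step 3: BCABCBCBCABCBCABCBCBCABC ⇒ BCA·BC·BC·BCA·BC·BCA·BC·BCA·BC·BC·BCA·BC·BCA·BC·BC·BCA·BC·BCA·BC·BCA·BC·BC·BCA·BC
    A ↦ BC
    B ↦ BCA
    C ↦ BC

A->BC, B->BCA, C->BC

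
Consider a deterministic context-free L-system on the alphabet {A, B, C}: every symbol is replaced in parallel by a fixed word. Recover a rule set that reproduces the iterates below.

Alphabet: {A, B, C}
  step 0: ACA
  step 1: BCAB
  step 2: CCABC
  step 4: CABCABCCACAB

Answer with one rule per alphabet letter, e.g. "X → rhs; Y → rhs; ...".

  step 1 ⇒ step 2: BCAB ⇒ C·CA·B·C
    A ↦ B
    B ↦ C
    C ↦ CA

A->B, B->C, C->CA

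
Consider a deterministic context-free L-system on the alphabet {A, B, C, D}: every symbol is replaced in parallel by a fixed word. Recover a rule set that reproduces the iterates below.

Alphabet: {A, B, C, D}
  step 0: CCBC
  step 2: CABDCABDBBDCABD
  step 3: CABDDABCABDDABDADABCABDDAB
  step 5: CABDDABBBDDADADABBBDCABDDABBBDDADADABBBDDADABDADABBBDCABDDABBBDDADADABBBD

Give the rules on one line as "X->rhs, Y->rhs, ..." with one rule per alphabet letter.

A->BD, B->DA, C->CA, D->B

  step 2 ⇒ step 3: CABDCABDBBDCABD ⇒ CA·BD·DA·B·CA·BD·DA·B·DA·DA·B·CA·BD·DA·B
    A ↦ BD
    B ↦ DA
    C ↦ CA
    D ↦ B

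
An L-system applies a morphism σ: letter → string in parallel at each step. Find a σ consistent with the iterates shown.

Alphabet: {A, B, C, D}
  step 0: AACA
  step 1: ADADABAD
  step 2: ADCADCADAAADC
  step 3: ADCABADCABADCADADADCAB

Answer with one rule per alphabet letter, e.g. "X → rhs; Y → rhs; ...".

A->AD, B->AA, C->AB, D->C

  step 2 ⇒ step 3: ADCADCADAAADC ⇒ AD·C·AB·AD·C·AB·AD·C·AD·AD·AD·C·AB
    A ↦ AD
    C ↦ AB
    D ↦ C
  step 1 ⇒ step 2: ADADABAD ⇒ AD·C·AD·C·AD·AA·AD·C
    B ↦ AA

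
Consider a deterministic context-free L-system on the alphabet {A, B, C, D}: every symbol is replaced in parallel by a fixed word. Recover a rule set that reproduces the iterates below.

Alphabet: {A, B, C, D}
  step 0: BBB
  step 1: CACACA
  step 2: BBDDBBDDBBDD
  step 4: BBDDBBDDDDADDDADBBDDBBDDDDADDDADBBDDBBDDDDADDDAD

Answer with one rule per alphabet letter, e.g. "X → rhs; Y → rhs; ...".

  step 1 ⇒ step 2: CACACA ⇒ BB·DD·BB·DD·BB·DD
    A ↦ DD
    C ↦ BB
  step 0 ⇒ step 1: BBB ⇒ CA·CA·CA
    B ↦ CA
    D ↦ AD  (constrained at step 2)

A->DD, B->CA, C->BB, D->AD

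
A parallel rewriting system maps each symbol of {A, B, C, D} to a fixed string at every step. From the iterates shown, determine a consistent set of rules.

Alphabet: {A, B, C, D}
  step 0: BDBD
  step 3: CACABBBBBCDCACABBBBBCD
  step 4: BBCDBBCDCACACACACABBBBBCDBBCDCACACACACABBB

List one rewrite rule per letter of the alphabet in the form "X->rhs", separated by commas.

A->CD, B->CA, C->BB, D->B

  step 3 ⇒ step 4: CACABBBBBCDCACABBBBBCD ⇒ BB·CD·BB·CD·CA·CA·CA·CA·CA·BB·B·BB·CD·BB·CD·CA·CA·CA·CA·CA·BB·B
    A ↦ CD
    B ↦ CA
    C ↦ BB
    D ↦ B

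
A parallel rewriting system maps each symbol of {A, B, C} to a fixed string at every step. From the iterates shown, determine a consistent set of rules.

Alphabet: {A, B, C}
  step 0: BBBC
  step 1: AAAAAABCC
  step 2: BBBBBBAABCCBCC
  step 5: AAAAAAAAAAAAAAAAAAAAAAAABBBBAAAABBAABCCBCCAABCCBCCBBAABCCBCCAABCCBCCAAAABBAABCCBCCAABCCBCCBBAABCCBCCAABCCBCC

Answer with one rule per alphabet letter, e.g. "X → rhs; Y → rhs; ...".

A->B, B->AA, C->BCC

  step 1 ⇒ step 2: AAAAAABCC ⇒ B·B·B·B·B·B·AA·BCC·BCC
    A ↦ B
    B ↦ AA
    C ↦ BCC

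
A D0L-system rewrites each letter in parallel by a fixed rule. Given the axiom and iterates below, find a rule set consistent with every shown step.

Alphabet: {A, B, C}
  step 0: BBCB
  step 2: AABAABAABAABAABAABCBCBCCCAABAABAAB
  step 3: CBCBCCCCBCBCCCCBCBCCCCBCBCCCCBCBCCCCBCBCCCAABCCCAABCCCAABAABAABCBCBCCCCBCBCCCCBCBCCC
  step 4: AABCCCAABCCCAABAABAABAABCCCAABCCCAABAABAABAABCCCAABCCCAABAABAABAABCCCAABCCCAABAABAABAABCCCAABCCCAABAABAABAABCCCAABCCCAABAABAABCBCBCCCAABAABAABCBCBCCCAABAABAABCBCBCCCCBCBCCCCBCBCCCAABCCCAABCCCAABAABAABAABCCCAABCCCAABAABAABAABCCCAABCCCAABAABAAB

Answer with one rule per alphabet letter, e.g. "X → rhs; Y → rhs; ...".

A->CB, B->CCC, C->AAB

  step 3 ⇒ step 4: CBCBCCCCBCBCCCCBCBCCCCBCBCCCCBCBCCCCBCBCCCAABCCCAABCCCAABAABAABCBCBCCCCBCBCCCCBCBCCC ⇒ AAB·CCC·AAB·CCC·AAB·AAB·AAB·AAB·CCC·AAB·CCC·AAB·AAB·AAB·AAB·CCC·AAB·CCC·AAB·AAB·AAB·AAB·CCC·AAB·CCC·AAB·AAB·AAB·AAB·CCC·AAB·CCC·AAB·AAB·AAB·AAB·CCC·AAB·CCC·AAB·AAB·AAB·CB·CB·CCC·AAB·AAB·AAB·CB·CB·CCC·AAB·AAB·AAB·CB·CB·CCC·CB·CB·CCC·CB·CB·CCC·AAB·CCC·AAB·CCC·AAB·AAB·AAB·AAB·CCC·AAB·CCC·AAB·AAB·AAB·AAB·CCC·AAB·CCC·AAB·AAB·AAB
    A ↦ CB
    B ↦ CCC
    C ↦ AAB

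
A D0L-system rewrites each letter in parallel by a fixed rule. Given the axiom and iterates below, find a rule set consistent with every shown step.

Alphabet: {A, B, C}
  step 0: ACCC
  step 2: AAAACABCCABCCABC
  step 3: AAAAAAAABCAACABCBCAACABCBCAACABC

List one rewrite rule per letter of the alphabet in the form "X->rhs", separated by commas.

A->AA, B->CA, C->BC

  step 2 ⇒ step 3: AAAACABCCABCCABC ⇒ AA·AA·AA·AA·BC·AA·CA·BC·BC·AA·CA·BC·BC·AA·CA·BC
    A ↦ AA
    B ↦ CA
    C ↦ BC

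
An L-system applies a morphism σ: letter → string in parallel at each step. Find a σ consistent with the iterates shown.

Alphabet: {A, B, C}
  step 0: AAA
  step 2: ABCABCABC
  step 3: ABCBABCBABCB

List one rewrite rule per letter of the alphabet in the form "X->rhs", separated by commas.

  step 2 ⇒ step 3: ABCABCABC ⇒ AB·C·B·AB·C·B·AB·C·B
    A ↦ AB
    B ↦ C
    C ↦ B

A->AB, B->C, C->B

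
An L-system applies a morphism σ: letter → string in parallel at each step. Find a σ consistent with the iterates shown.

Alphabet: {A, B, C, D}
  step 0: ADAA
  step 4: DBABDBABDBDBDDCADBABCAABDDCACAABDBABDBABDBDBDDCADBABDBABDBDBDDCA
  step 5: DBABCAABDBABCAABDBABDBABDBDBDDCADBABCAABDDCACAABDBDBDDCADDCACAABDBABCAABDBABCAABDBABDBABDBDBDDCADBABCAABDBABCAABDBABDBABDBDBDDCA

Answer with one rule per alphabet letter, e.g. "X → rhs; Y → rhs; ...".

A->CA, B->AB, C->DD, D->DB

  step 4 ⇒ step 5: DBABDBABDBDBDDCADBABCAABDDCACAABDBABDBABDBDBDDCADBABDBABDBDBDDCA ⇒ DB·AB·CA·AB·DB·AB·CA·AB·DB·AB·DB·AB·DB·DB·DD·CA·DB·AB·CA·AB·DD·CA·CA·AB·DB·DB·DD·CA·DD·CA·CA·AB·DB·AB·CA·AB·DB·AB·CA·AB·DB·AB·DB·AB·DB·DB·DD·CA·DB·AB·CA·AB·DB·AB·CA·AB·DB·AB·DB·AB·DB·DB·DD·CA
    A ↦ CA
    B ↦ AB
    C ↦ DD
    D ↦ DB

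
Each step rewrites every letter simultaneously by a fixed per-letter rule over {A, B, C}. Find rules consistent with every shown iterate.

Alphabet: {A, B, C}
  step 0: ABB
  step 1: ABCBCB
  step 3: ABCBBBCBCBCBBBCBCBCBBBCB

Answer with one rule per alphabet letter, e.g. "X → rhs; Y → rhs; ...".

A->AB, B->CB, C->BB

  step 0 ⇒ step 1: ABB ⇒ AB·CB·CB
    A ↦ AB
    B ↦ CB
    C ↦ BB  (constrained at step 1)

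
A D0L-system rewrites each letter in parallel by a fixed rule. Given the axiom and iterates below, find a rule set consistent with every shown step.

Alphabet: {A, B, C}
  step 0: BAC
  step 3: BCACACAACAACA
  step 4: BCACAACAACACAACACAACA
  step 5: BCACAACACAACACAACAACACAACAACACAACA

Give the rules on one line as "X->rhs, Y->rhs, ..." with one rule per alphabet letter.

  step 4 ⇒ step 5: BCACAACAACACAACACAACA ⇒ BC·A·CA·A·CA·CA·A·CA·CA·A·CA·A·CA·CA·A·CA·A·CA·CA·A·CA
    A ↦ CA
    B ↦ BC
    C ↦ A

A->CA, B->BC, C->A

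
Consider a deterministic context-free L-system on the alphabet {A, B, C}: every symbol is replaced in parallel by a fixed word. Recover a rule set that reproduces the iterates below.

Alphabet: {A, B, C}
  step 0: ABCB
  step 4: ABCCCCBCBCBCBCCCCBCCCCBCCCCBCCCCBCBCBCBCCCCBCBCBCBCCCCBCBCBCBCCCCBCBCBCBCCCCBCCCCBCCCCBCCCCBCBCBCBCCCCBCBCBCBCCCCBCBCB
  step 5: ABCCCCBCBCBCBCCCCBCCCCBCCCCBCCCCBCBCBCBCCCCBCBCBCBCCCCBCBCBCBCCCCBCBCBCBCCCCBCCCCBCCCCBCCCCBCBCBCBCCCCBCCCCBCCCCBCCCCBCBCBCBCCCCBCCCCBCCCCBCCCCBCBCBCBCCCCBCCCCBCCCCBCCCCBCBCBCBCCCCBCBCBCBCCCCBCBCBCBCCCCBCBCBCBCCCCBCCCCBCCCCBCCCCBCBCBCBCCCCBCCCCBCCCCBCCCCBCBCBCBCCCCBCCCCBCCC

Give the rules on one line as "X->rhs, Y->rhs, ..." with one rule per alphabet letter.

  step 4 ⇒ step 5: ABCCCCBCBCBCBCCCCBCCCCBCCCCBCCCCBCBCBCBCCCCBCBCBCBCCCCBCBCBCBCCCCBCBCBCBCCCCBCCCCBCCCCBCCCCBCBCBCBCCCCBCBCBCBCCCCBCBCB ⇒ AB·CCC·CB·CB·CB·CB·CCC·CB·CCC·CB·CCC·CB·CCC·CB·CB·CB·CB·CCC·CB·CB·CB·CB·CCC·CB·CB·CB·CB·CCC·CB·CB·CB·CB·CCC·CB·CCC·CB·CCC·CB·CCC·CB·CB·CB·CB·CCC·CB·CCC·CB·CCC·CB·CCC·CB·CB·CB·CB·CCC·CB·CCC·CB·CCC·CB·CCC·CB·CB·CB·CB·CCC·CB·CCC·CB·CCC·CB·CCC·CB·CB·CB·CB·CCC·CB·CB·CB·CB·CCC·CB·CB·CB·CB·CCC·CB·CB·CB·CB·CCC·CB·CCC·CB·CCC·CB·CCC·CB·CB·CB·CB·CCC·CB·CCC·CB·CCC·CB·CCC·CB·CB·CB·CB·CCC·CB·CCC·CB·CCC
    A ↦ AB
    B ↦ CCC
    C ↦ CB

A->AB, B->CCC, C->CB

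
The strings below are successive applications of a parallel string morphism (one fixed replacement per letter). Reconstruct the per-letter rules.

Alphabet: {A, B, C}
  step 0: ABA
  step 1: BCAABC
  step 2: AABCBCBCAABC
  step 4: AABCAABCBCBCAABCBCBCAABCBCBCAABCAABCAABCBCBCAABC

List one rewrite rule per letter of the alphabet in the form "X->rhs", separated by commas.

  step 1 ⇒ step 2: BCAABC ⇒ AA·BC·BC·BC·AA·BC
    A ↦ BC
    B ↦ AA
    C ↦ BC

A->BC, B->AA, C->BC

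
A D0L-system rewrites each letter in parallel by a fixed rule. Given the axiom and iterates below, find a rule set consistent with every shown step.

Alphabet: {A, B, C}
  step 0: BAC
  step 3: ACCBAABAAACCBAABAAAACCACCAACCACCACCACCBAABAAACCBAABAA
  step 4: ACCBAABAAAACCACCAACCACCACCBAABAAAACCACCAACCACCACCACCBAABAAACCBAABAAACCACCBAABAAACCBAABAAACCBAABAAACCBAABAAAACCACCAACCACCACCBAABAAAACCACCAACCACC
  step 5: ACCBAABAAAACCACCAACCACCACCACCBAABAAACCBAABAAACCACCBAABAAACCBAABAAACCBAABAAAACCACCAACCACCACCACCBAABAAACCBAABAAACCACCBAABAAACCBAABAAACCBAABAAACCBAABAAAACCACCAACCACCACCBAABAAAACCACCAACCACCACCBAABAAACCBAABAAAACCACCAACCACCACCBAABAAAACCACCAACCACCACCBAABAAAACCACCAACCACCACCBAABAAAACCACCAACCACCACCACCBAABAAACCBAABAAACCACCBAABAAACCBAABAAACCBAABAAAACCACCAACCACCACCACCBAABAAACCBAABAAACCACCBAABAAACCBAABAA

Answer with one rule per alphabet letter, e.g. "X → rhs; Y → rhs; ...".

  step 4 ⇒ step 5: ACCBAABAAAACCACCAACCACCACCBAABAAAACCACCAACCACCACCACCBAABAAACCBAABAAACCACCBAABAAACCBAABAAACCBAABAAACCBAABAAAACCACCAACCACCACCBAABAAAACCACCAACCACC ⇒ ACC·BAA·BAA·A·ACC·ACC·A·ACC·ACC·ACC·ACC·BAA·BAA·ACC·BAA·BAA·ACC·ACC·BAA·BAA·ACC·BAA·BAA·ACC·BAA·BAA·A·ACC·ACC·A·ACC·ACC·ACC·ACC·BAA·BAA·ACC·BAA·BAA·ACC·ACC·BAA·BAA·ACC·BAA·BAA·ACC·BAA·BAA·ACC·BAA·BAA·A·ACC·ACC·A·ACC·ACC·ACC·BAA·BAA·A·ACC·ACC·A·ACC·ACC·ACC·BAA·BAA·ACC·BAA·BAA·A·ACC·ACC·A·ACC·ACC·ACC·BAA·BAA·A·ACC·ACC·A·ACC·ACC·ACC·BAA·BAA·A·ACC·ACC·A·ACC·ACC·ACC·BAA·BAA·A·ACC·ACC·A·ACC·ACC·ACC·ACC·BAA·BAA·ACC·BAA·BAA·ACC·ACC·BAA·BAA·ACC·BAA·BAA·ACC·BAA·BAA·A·ACC·ACC·A·ACC·ACC·ACC·ACC·BAA·BAA·ACC·BAA·BAA·ACC·ACC·BAA·BAA·ACC·BAA·BAA
    A ↦ ACC
    B ↦ A
    C ↦ BAA

A->ACC, B->A, C->BAA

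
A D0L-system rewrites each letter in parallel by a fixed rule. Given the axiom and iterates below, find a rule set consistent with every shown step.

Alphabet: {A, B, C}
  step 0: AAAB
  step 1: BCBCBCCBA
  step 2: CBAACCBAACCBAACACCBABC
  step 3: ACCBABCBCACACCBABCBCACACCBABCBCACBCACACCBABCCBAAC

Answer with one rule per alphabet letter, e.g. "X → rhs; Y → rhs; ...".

  step 2 ⇒ step 3: CBAACCBAACCBAACACCBABC ⇒ AC·CBA·BC·BC·AC·AC·CBA·BC·BC·AC·AC·CBA·BC·BC·AC·BC·AC·AC·CBA·BC·CBA·AC
    A ↦ BC
    B ↦ CBA
    C ↦ AC

A->BC, B->CBA, C->AC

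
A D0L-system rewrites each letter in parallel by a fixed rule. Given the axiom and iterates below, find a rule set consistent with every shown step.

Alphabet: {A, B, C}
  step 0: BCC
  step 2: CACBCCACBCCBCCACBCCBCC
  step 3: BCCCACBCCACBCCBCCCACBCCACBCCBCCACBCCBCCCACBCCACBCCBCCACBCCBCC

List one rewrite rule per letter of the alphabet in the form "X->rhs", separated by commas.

A->CAC, B->AC, C->BCC

  step 2 ⇒ step 3: CACBCCACBCCBCCACBCCBCC ⇒ BCC·CAC·BCC·AC·BCC·BCC·CAC·BCC·AC·BCC·BCC·AC·BCC·BCC·CAC·BCC·AC·BCC·BCC·AC·BCC·BCC
    A ↦ CAC
    B ↦ AC
    C ↦ BCC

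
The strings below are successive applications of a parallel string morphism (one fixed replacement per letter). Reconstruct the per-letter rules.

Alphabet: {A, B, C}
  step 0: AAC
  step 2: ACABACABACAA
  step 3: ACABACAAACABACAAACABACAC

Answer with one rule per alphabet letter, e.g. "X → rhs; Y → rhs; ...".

A->AC, B->AA, C->AB

  step 2 ⇒ step 3: ACABACABACAA ⇒ AC·AB·AC·AA·AC·AB·AC·AA·AC·AB·AC·AC
    A ↦ AC
    B ↦ AA
    C ↦ AB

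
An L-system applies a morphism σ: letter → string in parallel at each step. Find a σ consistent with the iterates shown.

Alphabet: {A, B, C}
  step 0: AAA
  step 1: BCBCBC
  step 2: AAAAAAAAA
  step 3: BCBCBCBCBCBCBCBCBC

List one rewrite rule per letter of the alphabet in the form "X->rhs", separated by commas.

A->BC, B->AA, C->A

  step 2 ⇒ step 3: AAAAAAAAA ⇒ BC·BC·BC·BC·BC·BC·BC·BC·BC
    A ↦ BC
  step 1 ⇒ step 2: BCBCBC ⇒ AA·A·AA·A·AA·A
    B ↦ AA
  step 1 ⇒ step 2: BCBCBC ⇒ AA·A·AA·A·AA·A
    C ↦ A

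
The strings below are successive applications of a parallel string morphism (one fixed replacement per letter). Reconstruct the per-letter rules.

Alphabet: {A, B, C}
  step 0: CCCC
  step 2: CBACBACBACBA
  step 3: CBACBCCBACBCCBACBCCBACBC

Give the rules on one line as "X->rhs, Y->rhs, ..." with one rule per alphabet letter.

  step 2 ⇒ step 3: CBACBACBACBA ⇒ CB·A·CBC·CB·A·CBC·CB·A·CBC·CB·A·CBC
    A ↦ CBC
    B ↦ A
    C ↦ CB

A->CBC, B->A, C->CB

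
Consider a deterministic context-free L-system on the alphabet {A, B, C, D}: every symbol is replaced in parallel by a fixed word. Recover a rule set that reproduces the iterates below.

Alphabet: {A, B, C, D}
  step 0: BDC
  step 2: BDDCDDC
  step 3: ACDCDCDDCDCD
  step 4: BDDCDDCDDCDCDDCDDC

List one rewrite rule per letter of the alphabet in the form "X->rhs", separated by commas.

A->B, B->AC, C->D, D->DC

  step 3 ⇒ step 4: ACDCDCDDCDCD ⇒ B·D·DC·D·DC·D·DC·DC·D·DC·D·DC
    A ↦ B
    C ↦ D
    D ↦ DC
  step 2 ⇒ step 3: BDDCDDC ⇒ AC·DC·DC·D·DC·DC·D
    B ↦ AC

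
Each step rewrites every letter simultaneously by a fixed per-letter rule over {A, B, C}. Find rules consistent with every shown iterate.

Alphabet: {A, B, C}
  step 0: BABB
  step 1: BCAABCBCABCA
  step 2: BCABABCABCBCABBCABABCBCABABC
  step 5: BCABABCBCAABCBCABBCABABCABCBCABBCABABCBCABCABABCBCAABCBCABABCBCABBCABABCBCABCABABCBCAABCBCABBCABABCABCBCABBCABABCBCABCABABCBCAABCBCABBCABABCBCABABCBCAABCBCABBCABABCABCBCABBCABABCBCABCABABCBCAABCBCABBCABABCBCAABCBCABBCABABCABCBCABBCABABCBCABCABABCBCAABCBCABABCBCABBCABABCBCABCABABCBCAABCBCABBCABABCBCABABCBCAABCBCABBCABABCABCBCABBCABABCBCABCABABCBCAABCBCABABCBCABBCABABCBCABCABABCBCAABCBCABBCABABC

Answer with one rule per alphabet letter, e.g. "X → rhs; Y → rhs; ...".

  step 1 ⇒ step 2: BCAABCBCABCA ⇒ BCA·B·ABC·ABC·BCA·B·BCA·B·ABC·BCA·B·ABC
    A ↦ ABC
    B ↦ BCA
    C ↦ B

A->ABC, B->BCA, C->B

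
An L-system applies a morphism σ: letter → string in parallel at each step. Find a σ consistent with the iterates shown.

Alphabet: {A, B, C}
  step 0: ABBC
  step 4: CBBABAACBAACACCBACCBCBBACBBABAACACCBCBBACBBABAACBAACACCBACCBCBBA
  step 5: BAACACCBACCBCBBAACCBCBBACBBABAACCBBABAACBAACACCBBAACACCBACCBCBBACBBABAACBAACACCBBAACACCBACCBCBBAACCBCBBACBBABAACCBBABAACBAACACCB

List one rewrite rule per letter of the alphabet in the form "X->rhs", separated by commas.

  step 4 ⇒ step 5: CBBABAACBAACACCBACCBCBBACBBABAACACCBCBBACBBABAACBAACACCBACCBCBBA ⇒ BA·AC·AC·CB·AC·CB·CB·BA·AC·CB·CB·BA·CB·BA·BA·AC·CB·BA·BA·AC·BA·AC·AC·CB·BA·AC·AC·CB·AC·CB·CB·BA·CB·BA·BA·AC·BA·AC·AC·CB·BA·AC·AC·CB·AC·CB·CB·BA·AC·CB·CB·BA·CB·BA·BA·AC·CB·BA·BA·AC·BA·AC·AC·CB
    A ↦ CB
    B ↦ AC
    C ↦ BA

A->CB, B->AC, C->BA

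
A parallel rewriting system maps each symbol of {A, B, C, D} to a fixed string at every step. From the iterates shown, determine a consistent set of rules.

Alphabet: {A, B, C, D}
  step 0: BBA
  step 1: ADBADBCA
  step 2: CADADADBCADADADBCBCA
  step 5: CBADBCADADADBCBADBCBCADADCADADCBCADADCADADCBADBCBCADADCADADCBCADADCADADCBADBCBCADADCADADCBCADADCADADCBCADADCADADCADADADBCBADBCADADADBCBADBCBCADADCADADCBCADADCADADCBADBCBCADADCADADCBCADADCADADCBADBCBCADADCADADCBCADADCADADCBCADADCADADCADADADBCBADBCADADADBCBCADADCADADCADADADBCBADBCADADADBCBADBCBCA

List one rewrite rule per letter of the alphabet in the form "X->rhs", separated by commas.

A->CA, B->ADB, C->CB, D->DAD

  step 1 ⇒ step 2: ADBADBCA ⇒ CA·DAD·ADB·CA·DAD·ADB·CB·CA
    A ↦ CA
    B ↦ ADB
    C ↦ CB
    D ↦ DAD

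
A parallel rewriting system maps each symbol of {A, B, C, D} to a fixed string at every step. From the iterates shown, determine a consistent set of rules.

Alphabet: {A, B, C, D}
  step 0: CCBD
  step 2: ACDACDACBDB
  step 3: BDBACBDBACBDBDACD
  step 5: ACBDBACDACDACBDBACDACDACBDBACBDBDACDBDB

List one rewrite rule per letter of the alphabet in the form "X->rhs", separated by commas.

A->B, B->D, C->DB, D->AC

  step 2 ⇒ step 3: ACDACDACBDB ⇒ B·DB·AC·B·DB·AC·B·DB·D·AC·D
    A ↦ B
    B ↦ D
    C ↦ DB
    D ↦ AC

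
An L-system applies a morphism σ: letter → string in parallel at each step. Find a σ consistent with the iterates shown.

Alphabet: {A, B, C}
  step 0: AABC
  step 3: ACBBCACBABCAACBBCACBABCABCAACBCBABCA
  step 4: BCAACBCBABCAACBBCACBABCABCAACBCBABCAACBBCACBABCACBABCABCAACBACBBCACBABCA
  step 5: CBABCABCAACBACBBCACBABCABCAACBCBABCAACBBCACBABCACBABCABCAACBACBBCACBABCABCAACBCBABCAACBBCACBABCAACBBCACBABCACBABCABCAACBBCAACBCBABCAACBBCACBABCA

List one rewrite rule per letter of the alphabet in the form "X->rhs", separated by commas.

  step 4 ⇒ step 5: BCAACBCBABCAACBBCACBABCABCAACBCBABCAACBBCACBABCACBABCABCAACBACBBCACBABCA ⇒ CB·A·BCA·BCA·A·CB·A·CB·BCA·CB·A·BCA·BCA·A·CB·CB·A·BCA·A·CB·BCA·CB·A·BCA·CB·A·BCA·BCA·A·CB·A·CB·BCA·CB·A·BCA·BCA·A·CB·CB·A·BCA·A·CB·BCA·CB·A·BCA·A·CB·BCA·CB·A·BCA·CB·A·BCA·BCA·A·CB·BCA·A·CB·CB·A·BCA·A·CB·BCA·CB·A·BCA
    A ↦ BCA
    B ↦ CB
    C ↦ A

A->BCA, B->CB, C->A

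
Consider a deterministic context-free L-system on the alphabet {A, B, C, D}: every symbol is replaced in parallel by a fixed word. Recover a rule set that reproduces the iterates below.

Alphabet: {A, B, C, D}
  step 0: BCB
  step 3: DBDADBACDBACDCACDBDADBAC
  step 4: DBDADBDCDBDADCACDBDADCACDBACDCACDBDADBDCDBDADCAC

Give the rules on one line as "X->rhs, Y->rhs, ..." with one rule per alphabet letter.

  step 3 ⇒ step 4: DBDADBACDBACDCACDBDADBAC ⇒ DB·DA·DB·DC·DB·DA·DC·AC·DB·DA·DC·AC·DB·AC·DC·AC·DB·DA·DB·DC·DB·DA·DC·AC
    A ↦ DC
    B ↦ DA
    C ↦ AC
    D ↦ DB

A->DC, B->DA, C->AC, D->DB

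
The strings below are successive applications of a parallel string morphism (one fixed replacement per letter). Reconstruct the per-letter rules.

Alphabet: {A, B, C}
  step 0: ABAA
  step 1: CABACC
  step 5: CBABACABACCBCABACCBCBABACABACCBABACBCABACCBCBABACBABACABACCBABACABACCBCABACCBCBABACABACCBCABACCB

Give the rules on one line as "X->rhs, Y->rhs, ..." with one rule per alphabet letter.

A->C, B->ABA, C->CB

  step 0 ⇒ step 1: ABAA ⇒ C·ABA·C·C
    A ↦ C
    B ↦ ABA
    C ↦ CB  (constrained at step 1)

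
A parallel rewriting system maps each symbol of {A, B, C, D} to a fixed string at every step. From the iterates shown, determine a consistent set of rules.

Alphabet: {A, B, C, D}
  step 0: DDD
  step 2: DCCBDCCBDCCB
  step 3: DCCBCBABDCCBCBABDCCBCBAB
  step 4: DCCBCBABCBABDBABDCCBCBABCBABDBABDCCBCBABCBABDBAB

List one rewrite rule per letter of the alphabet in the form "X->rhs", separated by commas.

  step 3 ⇒ step 4: DCCBCBABDCCBCBABDCCBCBAB ⇒ DC·CB·CB·AB·CB·AB·DB·AB·DC·CB·CB·AB·CB·AB·DB·AB·DC·CB·CB·AB·CB·AB·DB·AB
    A ↦ DB
    B ↦ AB
    C ↦ CB
    D ↦ DC

A->DB, B->AB, C->CB, D->DC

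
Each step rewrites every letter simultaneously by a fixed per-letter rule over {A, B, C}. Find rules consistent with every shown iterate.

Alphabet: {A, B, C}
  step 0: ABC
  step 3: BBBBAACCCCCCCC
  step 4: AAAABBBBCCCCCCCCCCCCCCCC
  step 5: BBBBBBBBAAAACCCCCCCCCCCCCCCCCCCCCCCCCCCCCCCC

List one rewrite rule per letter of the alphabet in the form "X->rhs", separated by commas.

A->BB, B->A, C->CC

  step 4 ⇒ step 5: AAAABBBBCCCCCCCCCCCCCCCC ⇒ BB·BB·BB·BB·A·A·A·A·CC·CC·CC·CC·CC·CC·CC·CC·CC·CC·CC·CC·CC·CC·CC·CC
    A ↦ BB
    B ↦ A
    C ↦ CC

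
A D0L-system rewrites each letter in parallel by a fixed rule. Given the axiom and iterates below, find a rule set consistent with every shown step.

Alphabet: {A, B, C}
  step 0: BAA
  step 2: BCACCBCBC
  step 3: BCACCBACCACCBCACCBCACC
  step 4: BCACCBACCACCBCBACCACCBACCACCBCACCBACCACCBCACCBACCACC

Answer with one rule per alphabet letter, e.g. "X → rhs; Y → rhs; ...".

A->B, B->BC, C->ACC

  step 3 ⇒ step 4: BCACCBACCACCBCACCBCACC ⇒ BC·ACC·B·ACC·ACC·BC·B·ACC·ACC·B·ACC·ACC·BC·ACC·B·ACC·ACC·BC·ACC·B·ACC·ACC
    A ↦ B
    B ↦ BC
    C ↦ ACC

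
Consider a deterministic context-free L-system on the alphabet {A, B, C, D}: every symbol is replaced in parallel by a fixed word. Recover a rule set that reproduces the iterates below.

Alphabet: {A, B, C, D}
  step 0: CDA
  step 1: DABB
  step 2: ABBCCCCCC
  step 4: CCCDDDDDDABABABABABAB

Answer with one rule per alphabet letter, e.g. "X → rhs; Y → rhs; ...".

A->B, B->CCC, C->D, D->AB

  step 1 ⇒ step 2: DABB ⇒ AB·B·CCC·CCC
    A ↦ B
    B ↦ CCC
    D ↦ AB
  step 0 ⇒ step 1: CDA ⇒ D·AB·B
    C ↦ D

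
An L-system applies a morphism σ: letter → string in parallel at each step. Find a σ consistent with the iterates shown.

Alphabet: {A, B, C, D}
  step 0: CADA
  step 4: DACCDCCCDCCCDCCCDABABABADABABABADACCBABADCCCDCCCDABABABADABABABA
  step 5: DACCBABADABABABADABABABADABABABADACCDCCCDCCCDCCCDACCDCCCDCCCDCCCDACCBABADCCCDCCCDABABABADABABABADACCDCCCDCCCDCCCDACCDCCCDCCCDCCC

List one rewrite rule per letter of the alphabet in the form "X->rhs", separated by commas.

  step 4 ⇒ step 5: DACCDCCCDCCCDCCCDABABABADABABABADACCBABADCCCDCCCDABABABADABABABA ⇒ DA·CC·BA·BA·DA·BA·BA·BA·DA·BA·BA·BA·DA·BA·BA·BA·DA·CC·DC·CC·DC·CC·DC·CC·DA·CC·DC·CC·DC·CC·DC·CC·DA·CC·BA·BA·DC·CC·DC·CC·DA·BA·BA·BA·DA·BA·BA·BA·DA·CC·DC·CC·DC·CC·DC·CC·DA·CC·DC·CC·DC·CC·DC·CC
    A ↦ CC
    B ↦ DC
    C ↦ BA
    D ↦ DA

A->CC, B->DC, C->BA, D->DA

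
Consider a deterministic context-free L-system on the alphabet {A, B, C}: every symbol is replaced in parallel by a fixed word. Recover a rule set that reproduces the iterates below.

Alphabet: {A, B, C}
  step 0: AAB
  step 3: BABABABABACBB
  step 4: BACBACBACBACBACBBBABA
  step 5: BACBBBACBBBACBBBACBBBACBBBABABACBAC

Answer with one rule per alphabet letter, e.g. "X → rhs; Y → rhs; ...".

  step 4 ⇒ step 5: BACBACBACBACBACBBBABA ⇒ BA·C·BB·BA·C·BB·BA·C·BB·BA·C·BB·BA·C·BB·BA·BA·BA·C·BA·C
    A ↦ C
    B ↦ BA
    C ↦ BB

A->C, B->BA, C->BB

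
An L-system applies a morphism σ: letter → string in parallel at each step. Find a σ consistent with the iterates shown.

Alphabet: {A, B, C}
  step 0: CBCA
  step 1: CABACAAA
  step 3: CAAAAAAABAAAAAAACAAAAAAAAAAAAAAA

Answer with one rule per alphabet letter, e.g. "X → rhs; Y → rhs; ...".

A->AA, B->BA, C->CA

  step 0 ⇒ step 1: CBCA ⇒ CA·BA·CA·AA
    A ↦ AA
    B ↦ BA
    C ↦ CA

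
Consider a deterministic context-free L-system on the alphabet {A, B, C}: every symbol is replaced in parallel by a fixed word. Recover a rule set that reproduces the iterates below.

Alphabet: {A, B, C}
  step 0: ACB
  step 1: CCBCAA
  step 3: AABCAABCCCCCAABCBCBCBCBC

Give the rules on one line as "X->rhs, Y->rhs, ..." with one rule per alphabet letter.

  step 0 ⇒ step 1: ACB ⇒ CC·BC·AA
    A ↦ CC
    B ↦ AA
    C ↦ BC

A->CC, B->AA, C->BC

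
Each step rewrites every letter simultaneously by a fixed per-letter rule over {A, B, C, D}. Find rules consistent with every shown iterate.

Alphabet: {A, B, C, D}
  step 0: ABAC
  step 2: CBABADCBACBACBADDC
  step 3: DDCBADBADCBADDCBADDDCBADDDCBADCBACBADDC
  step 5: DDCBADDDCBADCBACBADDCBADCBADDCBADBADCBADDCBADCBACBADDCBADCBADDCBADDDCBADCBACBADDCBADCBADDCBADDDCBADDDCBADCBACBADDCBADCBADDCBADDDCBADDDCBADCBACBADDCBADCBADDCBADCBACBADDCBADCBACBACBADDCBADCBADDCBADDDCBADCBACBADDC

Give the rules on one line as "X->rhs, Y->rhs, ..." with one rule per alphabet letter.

  step 2 ⇒ step 3: CBABADCBACBACBADDC ⇒ DDC·BA·D·BA·D·CBA·DDC·BA·D·DDC·BA·D·DDC·BA·D·CBA·CBA·DDC
    A ↦ D
    B ↦ BA
    C ↦ DDC
    D ↦ CBA

A->D, B->BA, C->DDC, D->CBA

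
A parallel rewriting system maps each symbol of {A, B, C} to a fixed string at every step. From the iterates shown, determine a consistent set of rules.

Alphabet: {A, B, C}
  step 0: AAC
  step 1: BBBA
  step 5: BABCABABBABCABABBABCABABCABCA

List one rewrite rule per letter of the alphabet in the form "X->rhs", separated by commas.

  step 0 ⇒ step 1: AAC ⇒ B·B·BA
    A ↦ B
    C ↦ BA
    B ↦ CA  (constrained at step 1)

A->B, B->CA, C->BA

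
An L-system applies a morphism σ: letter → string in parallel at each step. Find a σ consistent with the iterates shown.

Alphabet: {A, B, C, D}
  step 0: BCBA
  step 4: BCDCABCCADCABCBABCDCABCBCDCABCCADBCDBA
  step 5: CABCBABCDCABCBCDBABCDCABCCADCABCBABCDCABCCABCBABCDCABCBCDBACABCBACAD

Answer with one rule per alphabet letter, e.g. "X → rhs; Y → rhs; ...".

  step 4 ⇒ step 5: BCDCABCCADCABCBABCDCABCBCDCABCCADBCDBA ⇒ CA·BC·BA·BC·D·CA·BC·BC·D·BA·BC·D·CA·BC·CA·D·CA·BC·BA·BC·D·CA·BC·CA·BC·BA·BC·D·CA·BC·BC·D·BA·CA·BC·BA·CA·D
    A ↦ D
    B ↦ CA
    C ↦ BC
    D ↦ BA

A->D, B->CA, C->BC, D->BA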